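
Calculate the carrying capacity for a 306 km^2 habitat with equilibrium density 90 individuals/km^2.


K = 90 * 306 = 27540 individuals

27540 individuals


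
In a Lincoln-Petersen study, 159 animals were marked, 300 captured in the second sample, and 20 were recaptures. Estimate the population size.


N = M * C / R = 159 * 300 / 20 = 47700 / 20 = 2385

2385 individuals


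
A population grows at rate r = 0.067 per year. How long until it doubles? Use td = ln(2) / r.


td = ln(2) / 0.067 = 0.693147 / 0.067 = 10.3455 ≈ 10.3 years

10.3 years


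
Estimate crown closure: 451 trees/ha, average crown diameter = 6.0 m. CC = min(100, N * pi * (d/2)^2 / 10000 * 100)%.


(d/2)^2 = (6.0/2)^2 = 3^2 = 9
Crown area = 3.141593 * 9 = 28.2743 m^2
N * area / 10000 * 100 = 451 * 28.2743 / 10000 * 100 = 127.517
CC = min(100, 127.517) = 100%

100%


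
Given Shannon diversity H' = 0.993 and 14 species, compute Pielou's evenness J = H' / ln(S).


ln(14) = 2.63906
J = H' / ln(S) = 0.993 / 2.63906 = 0.376270 ≈ 0.3763

0.3763


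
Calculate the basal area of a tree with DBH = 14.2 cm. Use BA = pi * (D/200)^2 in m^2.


D/200 = 14.2/200 = 0.071 m
(D/200)^2 = 0.071^2 = 0.005041
BA = 3.141593 * 0.005041 = 0.0158368 ≈ 0.0158 m^2

0.0158 m^2


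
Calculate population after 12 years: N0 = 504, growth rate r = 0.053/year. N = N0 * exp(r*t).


r*t = 0.053 * 12 = 0.636
exp(0.636) = 1.88891
N = 504 * 1.88891 = 952.011 ≈ 952

952


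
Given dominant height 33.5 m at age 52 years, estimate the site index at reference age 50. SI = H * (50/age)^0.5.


50/52 = 0.961538
(0.961538)^0.5 = 0.980580
SI = 33.5 * 0.980580 = 32.8494 ≈ 32.8 m

32.8 m


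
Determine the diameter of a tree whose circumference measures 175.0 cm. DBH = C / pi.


DBH = C / pi = 175.0 / 3.141593 = 55.7042 ≈ 55.70 cm

55.70 cm


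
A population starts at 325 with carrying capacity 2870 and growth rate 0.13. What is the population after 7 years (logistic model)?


(K - N0)/N0 = (2870 - 325)/325 = 2545/325 = 7.83077
r*t = 0.13 * 7 = 0.91; exp(-0.91) = 0.402524
7.83077 * 0.402524 = 3.15207
1 + 3.15207 = 4.15207
N = 2870 / 4.15207 = 691.221 ≈ 691

691


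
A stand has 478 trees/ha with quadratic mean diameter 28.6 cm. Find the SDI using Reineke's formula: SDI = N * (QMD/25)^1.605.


QMD/25 = 28.6/25 = 1.144
(1.144)^1.605 = exp(1.605 * ln(1.144)) = exp(1.605 * 0.134531) = exp(0.215922) = 1.24101
SDI = 478 * 1.24101 = 593.203 ≈ 593

593


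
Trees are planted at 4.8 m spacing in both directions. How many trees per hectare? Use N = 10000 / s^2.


N = 10000 / 4.8^2 = 10000 / 23.04 = 434.028 ≈ 434 trees/ha

434 trees/ha


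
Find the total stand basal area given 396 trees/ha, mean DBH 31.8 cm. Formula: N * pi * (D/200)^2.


(D/200)^2 = (31.8/200)^2 = 0.159^2 = 0.025281
Individual BA = 3.141593 * 0.025281 = 0.0794226 m^2
Stand BA = 396 * 0.0794226 = 31.4513 ≈ 31.45 m^2/ha

31.45 m^2/ha


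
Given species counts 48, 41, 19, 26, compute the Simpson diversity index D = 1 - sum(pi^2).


Total N = 48 + 41 + 19 + 26 = 134
Per-species terms:
  p = 48/134 = 0.358209; p^2 = 0.358209^2 = 0.128314
  p = 41/134 = 0.305970; p^2 = 0.305970^2 = 0.093618
  p = 19/134 = 0.141791; p^2 = 0.141791^2 = 0.020105
  p = 26/134 = 0.194030; p^2 = 0.194030^2 = 0.037648
sum(p^2) = 0.128314 + 0.093618 + 0.020105 + 0.037648 = 0.279685
D = 1 - 0.279685 = 0.720315 ≈ 0.7203

0.7203


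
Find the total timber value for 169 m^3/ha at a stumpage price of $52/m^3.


Value = 169 * 52 = $8788/ha

$8788/ha


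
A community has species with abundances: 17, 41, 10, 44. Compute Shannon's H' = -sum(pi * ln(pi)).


Total N = 17 + 41 + 10 + 44 = 112
Per-species terms:
  p = 17/112 = 0.151786; ln(p) = -1.885284; p*ln(p) = 0.151786 * (-1.885284) = -0.286160
  p = 41/112 = 0.366071; ln(p) = -1.004928; p*ln(p) = 0.366071 * (-1.004928) = -0.367875
  p = 10/112 = 0.089286; ln(p) = -2.415911; p*ln(p) = 0.089286 * (-2.415911) = -0.215707
  p = 44/112 = 0.392857; ln(p) = -0.934310; p*ln(p) = 0.392857 * (-0.934310) = -0.367050
sum(p*ln(p)) = (-0.286160) + (-0.367875) + (-0.215707) + (-0.367050) = -1.236792
H' = -(-1.236792) = 1.236792 ≈ 1.2368

1.2368


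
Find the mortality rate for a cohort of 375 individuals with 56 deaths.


Mortality rate = 56 / 375 = 0.149333 ≈ 0.1493

0.1493


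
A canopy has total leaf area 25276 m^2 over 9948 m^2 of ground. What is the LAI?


LAI = 25276 / 9948 = 2.5408 ≈ 2.54

2.54


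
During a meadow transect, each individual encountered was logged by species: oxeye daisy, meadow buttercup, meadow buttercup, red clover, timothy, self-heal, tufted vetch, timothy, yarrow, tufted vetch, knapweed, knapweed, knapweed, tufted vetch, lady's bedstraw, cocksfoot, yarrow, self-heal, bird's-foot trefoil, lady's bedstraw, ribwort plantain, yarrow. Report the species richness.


Total individuals logged = 22
Distinct species (count of individuals): oxeye daisy (1), meadow buttercup (2), red clover (1), timothy (2), self-heal (2), tufted vetch (3), yarrow (3), knapweed (3), lady's bedstraw (2), cocksfoot (1), bird's-foot trefoil (1), ribwort plantain (1)
Species richness = number of distinct species = 12

12


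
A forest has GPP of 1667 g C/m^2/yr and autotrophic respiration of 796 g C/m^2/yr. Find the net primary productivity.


NPP = GPP - Ra = 1667 - 796 = 871 g C/m^2/yr

871 g C/m^2/yr


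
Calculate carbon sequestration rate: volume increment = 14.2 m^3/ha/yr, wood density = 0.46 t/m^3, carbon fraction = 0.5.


C = 14.2 * 0.46 * 0.5 = 3.266 ≈ 3.27 t C/ha/yr

3.27 t C/ha/yr


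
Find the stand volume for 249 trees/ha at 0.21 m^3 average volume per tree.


V_stand = 249 * 0.21 = 52.29 ≈ 52.3 m^3/ha

52.3 m^3/ha


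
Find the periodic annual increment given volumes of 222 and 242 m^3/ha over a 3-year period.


PAI = (V2 - V1) / period = (242 - 222) / 3 = 20 / 3 = 6.6667 ≈ 6.67 m^3/ha/yr

6.67 m^3/ha/yr


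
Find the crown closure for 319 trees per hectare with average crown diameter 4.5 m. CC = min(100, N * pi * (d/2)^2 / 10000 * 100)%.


(d/2)^2 = (4.5/2)^2 = 2.25^2 = 5.0625
Crown area = 3.141593 * 5.0625 = 15.9043 m^2
N * area / 10000 * 100 = 319 * 15.9043 / 10000 * 100 = 50.7347
CC = min(100, 50.7347) = 50.7347 ≈ 50.7%

50.7%


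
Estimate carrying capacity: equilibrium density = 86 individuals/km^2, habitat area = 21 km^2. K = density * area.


K = 86 * 21 = 1806 individuals

1806 individuals


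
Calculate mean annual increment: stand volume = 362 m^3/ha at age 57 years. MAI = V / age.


MAI = 362 / 57 = 6.3509 ≈ 6.35 m^3/ha/yr

6.35 m^3/ha/yr


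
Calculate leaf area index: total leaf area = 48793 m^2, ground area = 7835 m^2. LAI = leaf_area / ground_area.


LAI = 48793 / 7835 = 6.2276 ≈ 6.23

6.23


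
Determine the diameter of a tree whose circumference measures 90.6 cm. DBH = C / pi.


DBH = C / pi = 90.6 / 3.141593 = 28.8389 ≈ 28.84 cm

28.84 cm


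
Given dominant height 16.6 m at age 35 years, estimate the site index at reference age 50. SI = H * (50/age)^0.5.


50/35 = 1.42857
(1.42857)^0.5 = 1.19523
SI = 16.6 * 1.19523 = 19.8408 ≈ 19.8 m

19.8 m


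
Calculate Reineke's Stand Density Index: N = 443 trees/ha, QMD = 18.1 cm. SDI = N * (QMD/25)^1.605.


QMD/25 = 18.1/25 = 0.724
(0.724)^1.605 = exp(1.605 * ln(0.724)) = exp(1.605 * (-0.322964)) = exp(-0.518357) = 0.595498
SDI = 443 * 0.595498 = 263.806 ≈ 264

264


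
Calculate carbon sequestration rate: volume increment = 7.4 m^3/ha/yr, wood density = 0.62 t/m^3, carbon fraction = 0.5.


C = 7.4 * 0.62 * 0.5 = 2.294 ≈ 2.29 t C/ha/yr

2.29 t C/ha/yr


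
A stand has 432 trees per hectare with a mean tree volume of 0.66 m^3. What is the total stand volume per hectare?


V_stand = 432 * 0.66 = 285.12 ≈ 285.1 m^3/ha

285.1 m^3/ha


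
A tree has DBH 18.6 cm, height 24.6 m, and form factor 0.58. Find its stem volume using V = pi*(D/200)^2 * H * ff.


(D/200)^2 = (18.6/200)^2 = 0.093^2 = 0.008649
BA = 3.141593 * 0.008649 = 0.0271716 m^2
V = 0.0271716 * 24.6 * 0.58 = 0.387684 ≈ 0.388 m^3

0.388 m^3


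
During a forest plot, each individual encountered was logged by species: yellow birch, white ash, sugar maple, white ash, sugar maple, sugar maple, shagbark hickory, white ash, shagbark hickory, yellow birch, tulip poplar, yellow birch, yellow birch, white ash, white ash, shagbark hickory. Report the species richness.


Total individuals logged = 16
Distinct species (count of individuals): yellow birch (4), white ash (5), sugar maple (3), shagbark hickory (3), tulip poplar (1)
Species richness = number of distinct species = 5

5


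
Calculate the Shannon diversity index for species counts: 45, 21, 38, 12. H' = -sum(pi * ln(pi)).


Total N = 45 + 21 + 38 + 12 = 116
Per-species terms:
  p = 45/116 = 0.387931; ln(p) = -0.946928; p*ln(p) = 0.387931 * (-0.946928) = -0.367343
  p = 21/116 = 0.181034; ln(p) = -1.709070; p*ln(p) = 0.181034 * (-1.709070) = -0.309400
  p = 38/116 = 0.327586; ln(p) = -1.116005; p*ln(p) = 0.327586 * (-1.116005) = -0.365588
  p = 12/116 = 0.103448; ln(p) = -2.268686; p*ln(p) = 0.103448 * (-2.268686) = -0.234691
sum(p*ln(p)) = (-0.367343) + (-0.309400) + (-0.365588) + (-0.234691) = -1.277022
H' = -(-1.277022) = 1.277022 ≈ 1.2770

1.2770


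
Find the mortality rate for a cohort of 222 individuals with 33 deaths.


Mortality rate = 33 / 222 = 0.148649 ≈ 0.1486

0.1486


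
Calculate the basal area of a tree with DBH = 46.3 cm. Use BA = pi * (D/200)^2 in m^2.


D/200 = 46.3/200 = 0.2315 m
(D/200)^2 = 0.2315^2 = 0.05359225
BA = 3.141593 * 0.05359225 = 0.168365 ≈ 0.1684 m^2

0.1684 m^2


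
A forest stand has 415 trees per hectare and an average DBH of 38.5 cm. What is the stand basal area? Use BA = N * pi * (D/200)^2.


(D/200)^2 = (38.5/200)^2 = 0.1925^2 = 0.03705625
Individual BA = 3.141593 * 0.03705625 = 0.116416 m^2
Stand BA = 415 * 0.116416 = 48.3126 ≈ 48.31 m^2/ha

48.31 m^2/ha


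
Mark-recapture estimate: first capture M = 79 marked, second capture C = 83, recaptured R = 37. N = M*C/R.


N = M * C / R = 79 * 83 / 37 = 6557 / 37 = 177.22 ≈ 177

177 individuals


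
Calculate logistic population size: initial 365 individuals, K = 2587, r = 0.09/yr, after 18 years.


(K - N0)/N0 = (2587 - 365)/365 = 2222/365 = 6.08767
r*t = 0.09 * 18 = 1.62; exp(-1.62) = 0.197899
6.08767 * 0.197899 = 1.20474
1 + 1.20474 = 2.20474
N = 2587 / 2.20474 = 1173.38 ≈ 1173

1173


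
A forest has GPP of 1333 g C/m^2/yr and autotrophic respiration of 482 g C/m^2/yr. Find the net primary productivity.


NPP = GPP - Ra = 1333 - 482 = 851 g C/m^2/yr

851 g C/m^2/yr


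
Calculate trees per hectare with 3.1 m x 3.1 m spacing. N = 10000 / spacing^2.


N = 10000 / 3.1^2 = 10000 / 9.61 = 1040.58 ≈ 1041 trees/ha

1041 trees/ha


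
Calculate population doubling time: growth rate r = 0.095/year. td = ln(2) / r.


td = ln(2) / 0.095 = 0.693147 / 0.095 = 7.29628 ≈ 7.3 years

7.3 years


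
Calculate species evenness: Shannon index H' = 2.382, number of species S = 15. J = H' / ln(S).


ln(15) = 2.70805
J = H' / ln(S) = 2.382 / 2.70805 = 0.879600 ≈ 0.8796

0.8796


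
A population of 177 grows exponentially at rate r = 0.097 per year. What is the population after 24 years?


r*t = 0.097 * 24 = 2.328
exp(2.328) = 10.2574
N = 177 * 10.2574 = 1815.56 ≈ 1816

1816


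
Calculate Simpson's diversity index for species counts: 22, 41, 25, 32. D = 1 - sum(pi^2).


Total N = 22 + 41 + 25 + 32 = 120
Per-species terms:
  p = 22/120 = 0.183333; p^2 = 0.183333^2 = 0.033611
  p = 41/120 = 0.341667; p^2 = 0.341667^2 = 0.116736
  p = 25/120 = 0.208333; p^2 = 0.208333^2 = 0.043403
  p = 32/120 = 0.266667; p^2 = 0.266667^2 = 0.071111
sum(p^2) = 0.033611 + 0.116736 + 0.043403 + 0.071111 = 0.264861
D = 1 - 0.264861 = 0.735139 ≈ 0.7351

0.7351


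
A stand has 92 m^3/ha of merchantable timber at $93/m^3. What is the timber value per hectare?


Value = 92 * 93 = $8556/ha

$8556/ha


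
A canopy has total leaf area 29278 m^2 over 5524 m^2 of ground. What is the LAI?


LAI = 29278 / 5524 = 5.3001 ≈ 5.30

5.30


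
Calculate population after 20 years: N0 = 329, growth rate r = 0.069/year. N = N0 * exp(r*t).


r*t = 0.069 * 20 = 1.38
exp(1.38) = 3.97490
N = 329 * 3.97490 = 1307.74 ≈ 1308

1308


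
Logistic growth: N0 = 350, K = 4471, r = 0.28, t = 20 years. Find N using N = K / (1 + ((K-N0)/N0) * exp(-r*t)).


(K - N0)/N0 = (4471 - 350)/350 = 4121/350 = 11.7743
r*t = 0.28 * 20 = 5.6; exp(-5.6) = 0.00369786
11.7743 * 0.00369786 = 0.0435397
1 + 0.0435397 = 1.04354
N = 4471 / 1.04354 = 4284.45 ≈ 4284

4284


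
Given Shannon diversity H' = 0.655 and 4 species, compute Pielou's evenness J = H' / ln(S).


ln(4) = 1.38629
J = H' / ln(S) = 0.655 / 1.38629 = 0.472484 ≈ 0.4725

0.4725


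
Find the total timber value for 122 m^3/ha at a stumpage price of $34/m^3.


Value = 122 * 34 = $4148/ha

$4148/ha


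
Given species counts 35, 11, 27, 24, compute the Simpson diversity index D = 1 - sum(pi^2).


Total N = 35 + 11 + 27 + 24 = 97
Per-species terms:
  p = 35/97 = 0.360825; p^2 = 0.360825^2 = 0.130195
  p = 11/97 = 0.113402; p^2 = 0.113402^2 = 0.012860
  p = 27/97 = 0.278351; p^2 = 0.278351^2 = 0.077479
  p = 24/97 = 0.247423; p^2 = 0.247423^2 = 0.061218
sum(p^2) = 0.130195 + 0.012860 + 0.077479 + 0.061218 = 0.281752
D = 1 - 0.281752 = 0.718248 ≈ 0.7182

0.7182


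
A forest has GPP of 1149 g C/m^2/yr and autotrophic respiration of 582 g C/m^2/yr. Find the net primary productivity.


NPP = GPP - Ra = 1149 - 582 = 567 g C/m^2/yr

567 g C/m^2/yr


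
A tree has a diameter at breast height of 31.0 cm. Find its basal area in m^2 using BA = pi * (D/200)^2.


D/200 = 31.0/200 = 0.155 m
(D/200)^2 = 0.155^2 = 0.024025
BA = 3.141593 * 0.024025 = 0.0754768 ≈ 0.0755 m^2

0.0755 m^2


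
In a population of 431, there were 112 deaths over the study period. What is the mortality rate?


Mortality rate = 112 / 431 = 0.259861 ≈ 0.2599

0.2599


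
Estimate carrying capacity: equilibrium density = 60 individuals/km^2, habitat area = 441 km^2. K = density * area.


K = 60 * 441 = 26460 individuals

26460 individuals


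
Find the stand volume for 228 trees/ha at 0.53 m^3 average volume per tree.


V_stand = 228 * 0.53 = 120.84 ≈ 120.8 m^3/ha

120.8 m^3/ha


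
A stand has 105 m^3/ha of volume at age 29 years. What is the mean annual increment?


MAI = 105 / 29 = 3.6207 ≈ 3.62 m^3/ha/yr

3.62 m^3/ha/yr


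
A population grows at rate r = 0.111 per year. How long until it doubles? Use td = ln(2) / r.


td = ln(2) / 0.111 = 0.693147 / 0.111 = 6.24457 ≈ 6.2 years

6.2 years


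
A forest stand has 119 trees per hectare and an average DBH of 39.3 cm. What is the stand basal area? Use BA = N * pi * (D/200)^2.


(D/200)^2 = (39.3/200)^2 = 0.1965^2 = 0.03861225
Individual BA = 3.141593 * 0.03861225 = 0.121304 m^2
Stand BA = 119 * 0.121304 = 14.4352 ≈ 14.44 m^2/ha

14.44 m^2/ha


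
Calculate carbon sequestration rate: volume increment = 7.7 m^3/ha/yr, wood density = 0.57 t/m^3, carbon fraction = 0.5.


C = 7.7 * 0.57 * 0.5 = 2.1945 ≈ 2.19 t C/ha/yr

2.19 t C/ha/yr


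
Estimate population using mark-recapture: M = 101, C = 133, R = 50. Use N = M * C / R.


N = M * C / R = 101 * 133 / 50 = 13433 / 50 = 268.66 ≈ 269

269 individuals


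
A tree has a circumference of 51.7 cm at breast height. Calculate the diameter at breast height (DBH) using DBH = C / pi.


DBH = C / pi = 51.7 / 3.141593 = 16.4566 ≈ 16.46 cm

16.46 cm


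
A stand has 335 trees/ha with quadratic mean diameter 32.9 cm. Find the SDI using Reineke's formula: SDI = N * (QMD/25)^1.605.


QMD/25 = 32.9/25 = 1.316
(1.316)^1.605 = exp(1.605 * ln(1.316)) = exp(1.605 * 0.274597) = exp(0.440728) = 1.55384
SDI = 335 * 1.55384 = 520.536 ≈ 521

521


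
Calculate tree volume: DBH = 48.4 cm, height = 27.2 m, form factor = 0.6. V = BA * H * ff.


(D/200)^2 = (48.4/200)^2 = 0.242^2 = 0.058564
BA = 3.141593 * 0.058564 = 0.183984 m^2
V = 0.183984 * 27.2 * 0.6 = 3.00262 ≈ 3.003 m^3

3.003 m^3


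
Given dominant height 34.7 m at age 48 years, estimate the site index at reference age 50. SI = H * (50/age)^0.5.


50/48 = 1.04167
(1.04167)^0.5 = 1.02062
SI = 34.7 * 1.02062 = 35.4155 ≈ 35.4 m

35.4 m


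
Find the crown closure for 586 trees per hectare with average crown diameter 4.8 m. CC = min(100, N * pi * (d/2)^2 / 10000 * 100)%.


(d/2)^2 = (4.8/2)^2 = 2.4^2 = 5.76
Crown area = 3.141593 * 5.76 = 18.0956 m^2
N * area / 10000 * 100 = 586 * 18.0956 / 10000 * 100 = 106.040
CC = min(100, 106.040) = 100%

100%


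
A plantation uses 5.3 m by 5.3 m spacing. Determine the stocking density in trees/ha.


N = 10000 / 5.3^2 = 10000 / 28.09 = 355.999 ≈ 356 trees/ha

356 trees/ha


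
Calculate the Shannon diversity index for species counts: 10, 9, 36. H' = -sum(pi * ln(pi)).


Total N = 10 + 9 + 36 = 55
Per-species terms:
  p = 10/55 = 0.181818; ln(p) = -1.704749; p*ln(p) = 0.181818 * (-1.704749) = -0.309954
  p = 9/55 = 0.163636; ln(p) = -1.810111; p*ln(p) = 0.163636 * (-1.810111) = -0.296199
  p = 36/55 = 0.654545; ln(p) = -0.423815; p*ln(p) = 0.654545 * (-0.423815) = -0.277406
sum(p*ln(p)) = (-0.309954) + (-0.296199) + (-0.277406) = -0.883559
H' = -(-0.883559) = 0.883559 ≈ 0.8836

0.8836


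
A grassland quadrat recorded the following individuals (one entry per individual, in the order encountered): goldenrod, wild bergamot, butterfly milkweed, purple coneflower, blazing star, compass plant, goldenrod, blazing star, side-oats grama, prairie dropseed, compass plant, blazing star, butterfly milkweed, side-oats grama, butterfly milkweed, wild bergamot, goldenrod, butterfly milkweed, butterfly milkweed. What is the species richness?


Total individuals logged = 19
Distinct species (count of individuals): goldenrod (3), wild bergamot (2), butterfly milkweed (5), purple coneflower (1), blazing star (3), compass plant (2), side-oats grama (2), prairie dropseed (1)
Species richness = number of distinct species = 8

8


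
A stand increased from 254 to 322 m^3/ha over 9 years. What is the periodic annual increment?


PAI = (V2 - V1) / period = (322 - 254) / 9 = 68 / 9 = 7.5556 ≈ 7.56 m^3/ha/yr

7.56 m^3/ha/yr


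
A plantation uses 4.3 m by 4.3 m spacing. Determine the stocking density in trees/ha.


N = 10000 / 4.3^2 = 10000 / 18.49 = 540.833 ≈ 541 trees/ha

541 trees/ha


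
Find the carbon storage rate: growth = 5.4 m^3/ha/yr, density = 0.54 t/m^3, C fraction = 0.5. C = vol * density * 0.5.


C = 5.4 * 0.54 * 0.5 = 1.458 ≈ 1.46 t C/ha/yr

1.46 t C/ha/yr


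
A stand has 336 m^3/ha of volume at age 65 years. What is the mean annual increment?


MAI = 336 / 65 = 5.1692 ≈ 5.17 m^3/ha/yr

5.17 m^3/ha/yr


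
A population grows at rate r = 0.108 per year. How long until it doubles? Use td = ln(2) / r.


td = ln(2) / 0.108 = 0.693147 / 0.108 = 6.41803 ≈ 6.4 years

6.4 years


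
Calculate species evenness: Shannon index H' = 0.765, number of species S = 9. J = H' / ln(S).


ln(9) = 2.19722
J = H' / ln(S) = 0.765 / 2.19722 = 0.348167 ≈ 0.3482

0.3482


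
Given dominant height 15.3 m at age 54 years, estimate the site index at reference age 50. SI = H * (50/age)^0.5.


50/54 = 0.925926
(0.925926)^0.5 = 0.962250
SI = 15.3 * 0.962250 = 14.7224 ≈ 14.7 m

14.7 m


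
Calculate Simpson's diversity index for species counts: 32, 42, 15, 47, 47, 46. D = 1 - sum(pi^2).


Total N = 32 + 42 + 15 + 47 + 47 + 46 = 229
Per-species terms:
  p = 32/229 = 0.139738; p^2 = 0.139738^2 = 0.019527
  p = 42/229 = 0.183406; p^2 = 0.183406^2 = 0.033638
  p = 15/229 = 0.065502; p^2 = 0.065502^2 = 0.004291
  p = 47/229 = 0.205240; p^2 = 0.205240^2 = 0.042123
  p = 47/229 = 0.205240; p^2 = 0.205240^2 = 0.042123
  p = 46/229 = 0.200873; p^2 = 0.200873^2 = 0.040350
sum(p^2) = 0.019527 + 0.033638 + 0.004291 + 0.042123 + 0.042123 + 0.040350 = 0.182052
D = 1 - 0.182052 = 0.817948 ≈ 0.8179

0.8179


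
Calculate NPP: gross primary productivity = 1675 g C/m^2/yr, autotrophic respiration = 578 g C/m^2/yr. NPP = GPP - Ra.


NPP = GPP - Ra = 1675 - 578 = 1097 g C/m^2/yr

1097 g C/m^2/yr


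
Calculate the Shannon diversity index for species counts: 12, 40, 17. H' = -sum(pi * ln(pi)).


Total N = 12 + 40 + 17 = 69
Per-species terms:
  p = 12/69 = 0.173913; ln(p) = -1.749200; p*ln(p) = 0.173913 * (-1.749200) = -0.304209
  p = 40/69 = 0.579710; ln(p) = -0.545227; p*ln(p) = 0.579710 * (-0.545227) = -0.316074
  p = 17/69 = 0.246377; ln(p) = -1.400892; p*ln(p) = 0.246377 * (-1.400892) = -0.345148
sum(p*ln(p)) = (-0.304209) + (-0.316074) + (-0.345148) = -0.965431
H' = -(-0.965431) = 0.965431 ≈ 0.9654

0.9654


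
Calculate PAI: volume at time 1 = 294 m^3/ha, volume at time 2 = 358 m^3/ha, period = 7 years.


PAI = (V2 - V1) / period = (358 - 294) / 7 = 64 / 7 = 9.1429 ≈ 9.14 m^3/ha/yr

9.14 m^3/ha/yr


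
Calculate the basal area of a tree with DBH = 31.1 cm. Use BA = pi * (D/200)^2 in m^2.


D/200 = 31.1/200 = 0.1555 m
(D/200)^2 = 0.1555^2 = 0.02418025
BA = 3.141593 * 0.02418025 = 0.0759645 ≈ 0.0760 m^2

0.0760 m^2


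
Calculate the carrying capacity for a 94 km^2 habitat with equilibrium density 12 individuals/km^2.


K = 12 * 94 = 1128 individuals

1128 individuals


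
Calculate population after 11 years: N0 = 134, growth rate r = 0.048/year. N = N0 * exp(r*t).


r*t = 0.048 * 11 = 0.528
exp(0.528) = 1.69554
N = 134 * 1.69554 = 227.202 ≈ 227

227


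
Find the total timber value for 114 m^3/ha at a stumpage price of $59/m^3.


Value = 114 * 59 = $6726/ha

$6726/ha


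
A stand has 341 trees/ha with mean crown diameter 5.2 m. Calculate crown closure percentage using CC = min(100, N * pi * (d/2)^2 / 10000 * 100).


(d/2)^2 = (5.2/2)^2 = 2.6^2 = 6.76
Crown area = 3.141593 * 6.76 = 21.2372 m^2
N * area / 10000 * 100 = 341 * 21.2372 / 10000 * 100 = 72.4189
CC = min(100, 72.4189) = 72.4189 ≈ 72.4%

72.4%


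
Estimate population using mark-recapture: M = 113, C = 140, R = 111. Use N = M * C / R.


N = M * C / R = 113 * 140 / 111 = 15820 / 111 = 142.52 ≈ 143

143 individuals


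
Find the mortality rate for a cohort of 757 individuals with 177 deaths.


Mortality rate = 177 / 757 = 0.233818 ≈ 0.2338

0.2338


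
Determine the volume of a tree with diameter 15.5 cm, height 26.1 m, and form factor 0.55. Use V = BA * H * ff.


(D/200)^2 = (15.5/200)^2 = 0.0775^2 = 0.00600625
BA = 3.141593 * 0.00600625 = 0.0188692 m^2
V = 0.0188692 * 26.1 * 0.55 = 0.270867 ≈ 0.271 m^3

0.271 m^3


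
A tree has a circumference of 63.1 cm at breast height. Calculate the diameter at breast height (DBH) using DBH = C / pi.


DBH = C / pi = 63.1 / 3.141593 = 20.0854 ≈ 20.09 cm

20.09 cm


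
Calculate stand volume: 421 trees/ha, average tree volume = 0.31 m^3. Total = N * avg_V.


V_stand = 421 * 0.31 = 130.51 ≈ 130.5 m^3/ha

130.5 m^3/ha


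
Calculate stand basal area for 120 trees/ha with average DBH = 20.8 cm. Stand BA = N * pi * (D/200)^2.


(D/200)^2 = (20.8/200)^2 = 0.104^2 = 0.010816
Individual BA = 3.141593 * 0.010816 = 0.0339795 m^2
Stand BA = 120 * 0.0339795 = 4.07754 ≈ 4.08 m^2/ha

4.08 m^2/ha


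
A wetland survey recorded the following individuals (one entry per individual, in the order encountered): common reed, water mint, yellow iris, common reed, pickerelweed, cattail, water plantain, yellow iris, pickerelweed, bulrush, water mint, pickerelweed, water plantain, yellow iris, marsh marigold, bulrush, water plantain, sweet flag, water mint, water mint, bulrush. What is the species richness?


Total individuals logged = 21
Distinct species (count of individuals): common reed (2), water mint (4), yellow iris (3), pickerelweed (3), cattail (1), water plantain (3), bulrush (3), marsh marigold (1), sweet flag (1)
Species richness = number of distinct species = 9

9


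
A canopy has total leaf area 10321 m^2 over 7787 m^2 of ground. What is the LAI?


LAI = 10321 / 7787 = 1.3254 ≈ 1.33

1.33


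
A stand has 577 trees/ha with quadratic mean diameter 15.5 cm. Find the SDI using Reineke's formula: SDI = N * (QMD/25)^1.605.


QMD/25 = 15.5/25 = 0.62
(0.62)^1.605 = exp(1.605 * ln(0.62)) = exp(1.605 * (-0.478036)) = exp(-0.767248) = 0.464289
SDI = 577 * 0.464289 = 267.895 ≈ 268

268


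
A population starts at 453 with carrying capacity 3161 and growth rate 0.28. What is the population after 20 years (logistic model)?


(K - N0)/N0 = (3161 - 453)/453 = 2708/453 = 5.97792
r*t = 0.28 * 20 = 5.6; exp(-5.6) = 0.00369786
5.97792 * 0.00369786 = 0.0221055
1 + 0.0221055 = 1.02211
N = 3161 / 1.02211 = 3092.62 ≈ 3093

3093


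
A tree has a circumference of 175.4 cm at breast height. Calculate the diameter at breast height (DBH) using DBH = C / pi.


DBH = C / pi = 175.4 / 3.141593 = 55.8315 ≈ 55.83 cm

55.83 cm


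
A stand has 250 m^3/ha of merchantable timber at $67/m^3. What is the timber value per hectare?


Value = 250 * 67 = $16750/ha

$16750/ha


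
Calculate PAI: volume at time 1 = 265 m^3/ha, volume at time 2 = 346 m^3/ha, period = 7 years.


PAI = (V2 - V1) / period = (346 - 265) / 7 = 81 / 7 = 11.5714 ≈ 11.57 m^3/ha/yr

11.57 m^3/ha/yr


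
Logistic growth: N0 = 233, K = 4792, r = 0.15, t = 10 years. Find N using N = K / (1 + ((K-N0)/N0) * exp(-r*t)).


(K - N0)/N0 = (4792 - 233)/233 = 4559/233 = 19.5665
r*t = 0.15 * 10 = 1.5; exp(-1.5) = 0.223130
19.5665 * 0.223130 = 4.36587
1 + 4.36587 = 5.36587
N = 4792 / 5.36587 = 893.052 ≈ 893

893


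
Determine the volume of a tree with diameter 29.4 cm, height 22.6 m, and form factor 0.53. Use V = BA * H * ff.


(D/200)^2 = (29.4/200)^2 = 0.147^2 = 0.021609
BA = 3.141593 * 0.021609 = 0.0678867 m^2
V = 0.0678867 * 22.6 * 0.53 = 0.813147 ≈ 0.813 m^3

0.813 m^3


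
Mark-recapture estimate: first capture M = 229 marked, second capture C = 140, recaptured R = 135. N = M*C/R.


N = M * C / R = 229 * 140 / 135 = 32060 / 135 = 237.48 ≈ 237

237 individuals


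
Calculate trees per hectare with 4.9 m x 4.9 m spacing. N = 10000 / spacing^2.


N = 10000 / 4.9^2 = 10000 / 24.01 = 416.493 ≈ 416 trees/ha

416 trees/ha


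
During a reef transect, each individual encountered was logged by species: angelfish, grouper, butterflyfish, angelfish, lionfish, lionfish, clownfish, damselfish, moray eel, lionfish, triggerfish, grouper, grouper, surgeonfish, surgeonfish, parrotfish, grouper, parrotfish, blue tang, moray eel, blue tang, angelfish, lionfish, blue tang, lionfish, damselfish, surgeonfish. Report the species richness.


Total individuals logged = 27
Distinct species (count of individuals): angelfish (3), grouper (4), butterflyfish (1), lionfish (5), clownfish (1), damselfish (2), moray eel (2), triggerfish (1), surgeonfish (3), parrotfish (2), blue tang (3)
Species richness = number of distinct species = 11

11


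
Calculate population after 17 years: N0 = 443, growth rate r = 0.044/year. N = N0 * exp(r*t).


r*t = 0.044 * 17 = 0.748
exp(0.748) = 2.11277
N = 443 * 2.11277 = 935.957 ≈ 936

936


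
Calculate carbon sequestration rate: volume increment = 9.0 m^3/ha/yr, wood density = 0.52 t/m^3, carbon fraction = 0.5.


C = 9.0 * 0.52 * 0.5 = 2.34 t C/ha/yr

2.34 t C/ha/yr


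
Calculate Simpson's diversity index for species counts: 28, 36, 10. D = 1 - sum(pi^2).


Total N = 28 + 36 + 10 = 74
Per-species terms:
  p = 28/74 = 0.378378; p^2 = 0.378378^2 = 0.143170
  p = 36/74 = 0.486486; p^2 = 0.486486^2 = 0.236669
  p = 10/74 = 0.135135; p^2 = 0.135135^2 = 0.018261
sum(p^2) = 0.143170 + 0.236669 + 0.018261 = 0.398100
D = 1 - 0.398100 = 0.601900 ≈ 0.6019

0.6019


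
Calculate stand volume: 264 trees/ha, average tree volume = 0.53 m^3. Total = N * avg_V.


V_stand = 264 * 0.53 = 139.92 ≈ 139.9 m^3/ha

139.9 m^3/ha


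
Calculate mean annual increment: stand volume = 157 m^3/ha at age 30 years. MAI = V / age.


MAI = 157 / 30 = 5.2333 ≈ 5.23 m^3/ha/yr

5.23 m^3/ha/yr


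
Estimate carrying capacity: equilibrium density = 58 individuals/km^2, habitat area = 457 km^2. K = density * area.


K = 58 * 457 = 26506 individuals

26506 individuals


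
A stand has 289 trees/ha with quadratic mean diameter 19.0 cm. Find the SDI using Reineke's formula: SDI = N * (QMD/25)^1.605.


QMD/25 = 19.0/25 = 0.76
(0.76)^1.605 = exp(1.605 * ln(0.76)) = exp(1.605 * (-0.274437)) = exp(-0.440471) = 0.643733
SDI = 289 * 0.643733 = 186.039 ≈ 186

186


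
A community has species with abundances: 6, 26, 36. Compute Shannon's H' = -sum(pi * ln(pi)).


Total N = 6 + 26 + 36 = 68
Per-species terms:
  p = 6/68 = 0.088235; ln(p) = -2.427752; p*ln(p) = 0.088235 * (-2.427752) = -0.214213
  p = 26/68 = 0.382353; ln(p) = -0.961411; p*ln(p) = 0.382353 * (-0.961411) = -0.367598
  p = 36/68 = 0.529412; ln(p) = -0.635988; p*ln(p) = 0.529412 * (-0.635988) = -0.336700
sum(p*ln(p)) = (-0.214213) + (-0.367598) + (-0.336700) = -0.918511
H' = -(-0.918511) = 0.918511 ≈ 0.9185

0.9185


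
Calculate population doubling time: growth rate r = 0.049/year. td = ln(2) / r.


td = ln(2) / 0.049 = 0.693147 / 0.049 = 14.1459 ≈ 14.1 years

14.1 years


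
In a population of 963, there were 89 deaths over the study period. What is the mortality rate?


Mortality rate = 89 / 963 = 0.092420 ≈ 0.0924

0.0924


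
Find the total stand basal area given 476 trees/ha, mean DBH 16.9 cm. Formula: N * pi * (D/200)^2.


(D/200)^2 = (16.9/200)^2 = 0.0845^2 = 0.00714025
Individual BA = 3.141593 * 0.00714025 = 0.0224318 m^2
Stand BA = 476 * 0.0224318 = 10.6775 ≈ 10.68 m^2/ha

10.68 m^2/ha


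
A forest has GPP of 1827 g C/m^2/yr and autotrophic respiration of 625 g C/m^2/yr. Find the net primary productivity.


NPP = GPP - Ra = 1827 - 625 = 1202 g C/m^2/yr

1202 g C/m^2/yr


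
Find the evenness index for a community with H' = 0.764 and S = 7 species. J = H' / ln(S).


ln(7) = 1.94591
J = H' / ln(S) = 0.764 / 1.94591 = 0.392618 ≈ 0.3926

0.3926


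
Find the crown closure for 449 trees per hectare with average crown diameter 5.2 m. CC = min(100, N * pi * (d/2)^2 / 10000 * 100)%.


(d/2)^2 = (5.2/2)^2 = 2.6^2 = 6.76
Crown area = 3.141593 * 6.76 = 21.2372 m^2
N * area / 10000 * 100 = 449 * 21.2372 / 10000 * 100 = 95.3550
CC = min(100, 95.3550) = 95.3550 ≈ 95.4%

95.4%


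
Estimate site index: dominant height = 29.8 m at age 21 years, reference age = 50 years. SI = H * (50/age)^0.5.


50/21 = 2.38095
(2.38095)^0.5 = 1.54303
SI = 29.8 * 1.54303 = 45.9823 ≈ 46.0 m

46.0 m


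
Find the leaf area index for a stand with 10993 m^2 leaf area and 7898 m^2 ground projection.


LAI = 10993 / 7898 = 1.3919 ≈ 1.39

1.39


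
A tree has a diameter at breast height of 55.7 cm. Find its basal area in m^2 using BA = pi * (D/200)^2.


D/200 = 55.7/200 = 0.2785 m
(D/200)^2 = 0.2785^2 = 0.07756225
BA = 3.141593 * 0.07756225 = 0.243669 ≈ 0.2437 m^2

0.2437 m^2


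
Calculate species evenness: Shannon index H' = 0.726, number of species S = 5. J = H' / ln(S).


ln(5) = 1.60944
J = H' / ln(S) = 0.726 / 1.60944 = 0.451089 ≈ 0.4511

0.4511


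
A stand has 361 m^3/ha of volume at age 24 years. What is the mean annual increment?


MAI = 361 / 24 = 15.0417 ≈ 15.04 m^3/ha/yr

15.04 m^3/ha/yr


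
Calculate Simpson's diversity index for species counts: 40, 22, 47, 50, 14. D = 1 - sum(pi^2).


Total N = 40 + 22 + 47 + 50 + 14 = 173
Per-species terms:
  p = 40/173 = 0.231214; p^2 = 0.231214^2 = 0.053460
  p = 22/173 = 0.127168; p^2 = 0.127168^2 = 0.016172
  p = 47/173 = 0.271676; p^2 = 0.271676^2 = 0.073808
  p = 50/173 = 0.289017; p^2 = 0.289017^2 = 0.083531
  p = 14/173 = 0.080925; p^2 = 0.080925^2 = 0.006549
sum(p^2) = 0.053460 + 0.016172 + 0.073808 + 0.083531 + 0.006549 = 0.233520
D = 1 - 0.233520 = 0.766480 ≈ 0.7665

0.7665


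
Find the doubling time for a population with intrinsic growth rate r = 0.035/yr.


td = ln(2) / 0.035 = 0.693147 / 0.035 = 19.8042 ≈ 19.8 years

19.8 years


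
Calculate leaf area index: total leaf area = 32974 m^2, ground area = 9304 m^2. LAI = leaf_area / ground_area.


LAI = 32974 / 9304 = 3.5441 ≈ 3.54

3.54


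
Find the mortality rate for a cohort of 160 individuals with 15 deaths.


Mortality rate = 15 / 160 = 0.093750 ≈ 0.0938

0.0938


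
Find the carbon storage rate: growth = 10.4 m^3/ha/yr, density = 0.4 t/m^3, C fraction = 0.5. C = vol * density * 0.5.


C = 10.4 * 0.4 * 0.5 = 2.08 t C/ha/yr

2.08 t C/ha/yr


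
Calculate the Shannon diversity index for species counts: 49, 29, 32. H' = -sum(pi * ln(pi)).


Total N = 49 + 29 + 32 = 110
Per-species terms:
  p = 49/110 = 0.445455; ln(p) = -0.808659; p*ln(p) = 0.445455 * (-0.808659) = -0.360221
  p = 29/110 = 0.263636; ln(p) = -1.333186; p*ln(p) = 0.263636 * (-1.333186) = -0.351476
  p = 32/110 = 0.290909; ln(p) = -1.234745; p*ln(p) = 0.290909 * (-1.234745) = -0.359198
sum(p*ln(p)) = (-0.360221) + (-0.351476) + (-0.359198) = -1.070895
H' = -(-1.070895) = 1.070895 ≈ 1.0709

1.0709


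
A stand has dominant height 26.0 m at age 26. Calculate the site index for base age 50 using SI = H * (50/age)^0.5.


50/26 = 1.92308
(1.92308)^0.5 = 1.38675
SI = 26.0 * 1.38675 = 36.0555 ≈ 36.1 m

36.1 m


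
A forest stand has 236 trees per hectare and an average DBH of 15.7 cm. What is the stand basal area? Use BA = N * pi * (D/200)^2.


(D/200)^2 = (15.7/200)^2 = 0.0785^2 = 0.00616225
Individual BA = 3.141593 * 0.00616225 = 0.0193593 m^2
Stand BA = 236 * 0.0193593 = 4.56879 ≈ 4.57 m^2/ha

4.57 m^2/ha


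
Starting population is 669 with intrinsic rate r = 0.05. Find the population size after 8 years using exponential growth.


r*t = 0.05 * 8 = 0.4
exp(0.4) = 1.49182
N = 669 * 1.49182 = 998.028 ≈ 998

998


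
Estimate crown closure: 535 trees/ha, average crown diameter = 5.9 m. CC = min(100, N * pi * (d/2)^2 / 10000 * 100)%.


(d/2)^2 = (5.9/2)^2 = 2.95^2 = 8.7025
Crown area = 3.141593 * 8.7025 = 27.3397 m^2
N * area / 10000 * 100 = 535 * 27.3397 / 10000 * 100 = 146.267
CC = min(100, 146.267) = 100%

100%


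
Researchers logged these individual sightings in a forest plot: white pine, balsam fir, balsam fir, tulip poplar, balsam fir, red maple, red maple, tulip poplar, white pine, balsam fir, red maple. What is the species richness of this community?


Total individuals logged = 11
Distinct species (count of individuals): white pine (2), balsam fir (4), tulip poplar (2), red maple (3)
Species richness = number of distinct species = 4

4


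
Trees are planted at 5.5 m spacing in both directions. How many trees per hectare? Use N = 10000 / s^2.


N = 10000 / 5.5^2 = 10000 / 30.25 = 330.579 ≈ 331 trees/ha

331 trees/ha


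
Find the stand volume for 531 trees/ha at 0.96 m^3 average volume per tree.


V_stand = 531 * 0.96 = 509.76 ≈ 509.8 m^3/ha

509.8 m^3/ha


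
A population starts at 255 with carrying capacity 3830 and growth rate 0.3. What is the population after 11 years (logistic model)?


(K - N0)/N0 = (3830 - 255)/255 = 3575/255 = 14.0196
r*t = 0.3 * 11 = 3.3; exp(-3.3) = 0.0368832
14.0196 * 0.0368832 = 0.517088
1 + 0.517088 = 1.51709
N = 3830 / 1.51709 = 2524.57 ≈ 2525

2525


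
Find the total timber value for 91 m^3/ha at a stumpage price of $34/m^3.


Value = 91 * 34 = $3094/ha

$3094/ha


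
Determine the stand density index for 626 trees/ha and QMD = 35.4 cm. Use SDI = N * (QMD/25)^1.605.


QMD/25 = 35.4/25 = 1.416
(1.416)^1.605 = exp(1.605 * ln(1.416)) = exp(1.605 * 0.347836) = exp(0.558277) = 1.74766
SDI = 626 * 1.74766 = 1094.04 ≈ 1094

1094


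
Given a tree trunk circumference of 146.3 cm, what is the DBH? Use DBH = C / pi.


DBH = C / pi = 146.3 / 3.141593 = 46.5687 ≈ 46.57 cm

46.57 cm


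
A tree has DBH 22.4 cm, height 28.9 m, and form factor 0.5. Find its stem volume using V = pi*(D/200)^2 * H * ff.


(D/200)^2 = (22.4/200)^2 = 0.112^2 = 0.012544
BA = 3.141593 * 0.012544 = 0.0394081 m^2
V = 0.0394081 * 28.9 * 0.5 = 0.569447 ≈ 0.569 m^3

0.569 m^3


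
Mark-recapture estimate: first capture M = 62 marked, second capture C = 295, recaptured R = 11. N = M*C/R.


N = M * C / R = 62 * 295 / 11 = 18290 / 11 = 1662.73 ≈ 1663

1663 individuals


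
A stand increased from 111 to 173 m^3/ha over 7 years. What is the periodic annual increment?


PAI = (V2 - V1) / period = (173 - 111) / 7 = 62 / 7 = 8.8571 ≈ 8.86 m^3/ha/yr

8.86 m^3/ha/yr


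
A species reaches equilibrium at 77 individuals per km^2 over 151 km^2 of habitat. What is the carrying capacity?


K = 77 * 151 = 11627 individuals

11627 individuals


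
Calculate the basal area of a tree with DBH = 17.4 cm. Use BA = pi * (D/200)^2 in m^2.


D/200 = 17.4/200 = 0.087 m
(D/200)^2 = 0.087^2 = 0.007569
BA = 3.141593 * 0.007569 = 0.0237787 ≈ 0.0238 m^2

0.0238 m^2


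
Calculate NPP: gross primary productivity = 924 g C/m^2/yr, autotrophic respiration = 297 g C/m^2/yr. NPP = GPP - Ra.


NPP = GPP - Ra = 924 - 297 = 627 g C/m^2/yr

627 g C/m^2/yr


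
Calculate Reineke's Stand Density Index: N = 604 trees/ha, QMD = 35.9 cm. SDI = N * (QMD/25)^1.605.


QMD/25 = 35.9/25 = 1.436
(1.436)^1.605 = exp(1.605 * ln(1.436)) = exp(1.605 * 0.361861) = exp(0.580787) = 1.78744
SDI = 604 * 1.78744 = 1079.61 ≈ 1080

1080


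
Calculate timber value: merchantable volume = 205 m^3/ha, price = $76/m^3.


Value = 205 * 76 = $15580/ha

$15580/ha


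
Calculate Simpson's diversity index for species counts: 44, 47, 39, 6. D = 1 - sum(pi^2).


Total N = 44 + 47 + 39 + 6 = 136
Per-species terms:
  p = 44/136 = 0.323529; p^2 = 0.323529^2 = 0.104671
  p = 47/136 = 0.345588; p^2 = 0.345588^2 = 0.119431
  p = 39/136 = 0.286765; p^2 = 0.286765^2 = 0.082234
  p = 6/136 = 0.044118; p^2 = 0.044118^2 = 0.001946
sum(p^2) = 0.104671 + 0.119431 + 0.082234 + 0.001946 = 0.308282
D = 1 - 0.308282 = 0.691718 ≈ 0.6917

0.6917


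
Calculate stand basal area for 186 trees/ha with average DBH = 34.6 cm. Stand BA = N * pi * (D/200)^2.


(D/200)^2 = (34.6/200)^2 = 0.173^2 = 0.029929
Individual BA = 3.141593 * 0.029929 = 0.0940247 m^2
Stand BA = 186 * 0.0940247 = 17.4886 ≈ 17.49 m^2/ha

17.49 m^2/ha


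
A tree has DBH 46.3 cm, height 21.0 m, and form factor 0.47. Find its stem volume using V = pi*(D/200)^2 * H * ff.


(D/200)^2 = (46.3/200)^2 = 0.2315^2 = 0.05359225
BA = 3.141593 * 0.05359225 = 0.168365 m^2
V = 0.168365 * 21.0 * 0.47 = 1.66176 ≈ 1.662 m^3

1.662 m^3


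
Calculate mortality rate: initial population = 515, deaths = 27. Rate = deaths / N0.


Mortality rate = 27 / 515 = 0.052427 ≈ 0.0524

0.0524


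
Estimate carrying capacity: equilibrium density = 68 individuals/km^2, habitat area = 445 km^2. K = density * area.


K = 68 * 445 = 30260 individuals

30260 individuals


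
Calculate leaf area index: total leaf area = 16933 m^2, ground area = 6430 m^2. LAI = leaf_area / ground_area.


LAI = 16933 / 6430 = 2.6334 ≈ 2.63

2.63


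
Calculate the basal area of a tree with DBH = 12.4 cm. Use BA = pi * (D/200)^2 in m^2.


D/200 = 12.4/200 = 0.062 m
(D/200)^2 = 0.062^2 = 0.003844
BA = 3.141593 * 0.003844 = 0.0120763 ≈ 0.0121 m^2

0.0121 m^2


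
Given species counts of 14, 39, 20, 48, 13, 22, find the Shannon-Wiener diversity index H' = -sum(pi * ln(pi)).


Total N = 14 + 39 + 20 + 48 + 13 + 22 = 156
Per-species terms:
  p = 14/156 = 0.089744; ln(p) = -2.410794; p*ln(p) = 0.089744 * (-2.410794) = -0.216354
  p = 39/156 = 0.250000; ln(p) = -1.386294; p*ln(p) = 0.250000 * (-1.386294) = -0.346574
  p = 20/156 = 0.128205; ln(p) = -2.054125; p*ln(p) = 0.128205 * (-2.054125) = -0.263349
  p = 48/156 = 0.307692; ln(p) = -1.178656; p*ln(p) = 0.307692 * (-1.178656) = -0.362663
  p = 13/156 = 0.083333; ln(p) = -2.484911; p*ln(p) = 0.083333 * (-2.484911) = -0.207075
  p = 22/156 = 0.141026; ln(p) = -1.958811; p*ln(p) = 0.141026 * (-1.958811) = -0.276243
sum(p*ln(p)) = (-0.216354) + (-0.346574) + (-0.263349) + (-0.362663) + (-0.207075) + (-0.276243) = -1.672258
H' = -(-1.672258) = 1.672258 ≈ 1.6723

1.6723
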